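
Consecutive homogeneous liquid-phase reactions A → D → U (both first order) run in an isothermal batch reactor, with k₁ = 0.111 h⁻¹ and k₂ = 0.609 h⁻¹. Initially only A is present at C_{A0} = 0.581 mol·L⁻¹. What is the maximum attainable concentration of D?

0.0725 mol·L⁻¹

At the optimum, C_{D,max}/C_{A0} = (k₁/k₂)^[k₂/(k₂−k₁)].
= (0.111/0.609)^(0.609/(0.609−0.111)) = (0.1823)^(1.223) = 0.1247.
C_{D,max} = 0.1247×0.581 = 0.0725 mol·L⁻¹.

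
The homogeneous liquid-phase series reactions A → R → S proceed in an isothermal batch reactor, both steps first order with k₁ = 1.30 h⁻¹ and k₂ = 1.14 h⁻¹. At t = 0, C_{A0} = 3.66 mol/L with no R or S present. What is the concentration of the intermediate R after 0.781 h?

1.43 mol/L

Solving the coupled first-order balances gives C_R(t) = [k₁/(k₂−k₁)]·C_{A0}·(e^(−k₁t) − e^(−k₂t)).
e^(−k₁t) = e^(−1.30×0.781) = e^(−1.015) = 0.3623; e^(−k₂t) = e^(−0.8903) = 0.4105.
C_R = 1.30×3.66/(1.14−1.30) × (0.3623−0.4105) = (-29.74)×(-0.04822) = 1.434 mol/L.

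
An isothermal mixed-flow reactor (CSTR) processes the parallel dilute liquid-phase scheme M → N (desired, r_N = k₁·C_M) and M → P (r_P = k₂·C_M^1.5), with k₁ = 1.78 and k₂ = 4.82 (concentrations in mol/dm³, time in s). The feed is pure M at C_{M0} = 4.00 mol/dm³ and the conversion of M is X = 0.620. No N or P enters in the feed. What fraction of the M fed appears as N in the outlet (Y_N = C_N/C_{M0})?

0.143

Exit C_M = C_{M0}(1−X) = 4.00×0.380 = 1.520 mol/dm³.
Rates in a CSTR are evaluated at the outlet concentration: r_N = 1.78×1.520 = 2.706, r_P = 4.82×1.520^1.5 = 9.033.
Fraction of consumed M going to N: r_N/(r_N+r_P) = 0.2305.
C_N = 0.2305·C_{M0}·X = 0.2305×4.00×0.620 = 0.572 mol/dm³; Y_N = C_N/C_{M0} = 0.143.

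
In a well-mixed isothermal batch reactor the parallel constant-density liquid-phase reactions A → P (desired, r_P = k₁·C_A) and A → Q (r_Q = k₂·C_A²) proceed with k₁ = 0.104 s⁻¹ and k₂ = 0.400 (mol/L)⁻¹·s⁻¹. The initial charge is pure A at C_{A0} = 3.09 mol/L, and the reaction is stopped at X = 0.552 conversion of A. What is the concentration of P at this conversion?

0.185 mol/L

C_A = C_{A0}(1−X) = 1.384 mol/L.
Along a PFR/batch, dC_P/dC_A = −r_P/(r_P+r_Q) = −k₁/(k₁+k₂·C_A).
Integrating from C_{A0} to C_A: C_P = (0.104/0.400)·ln[(0.104+0.400·3.09)/(0.104+0.400·1.38)] = 0.2600·ln(1.340/0.6577) = 0.1850 mol/L.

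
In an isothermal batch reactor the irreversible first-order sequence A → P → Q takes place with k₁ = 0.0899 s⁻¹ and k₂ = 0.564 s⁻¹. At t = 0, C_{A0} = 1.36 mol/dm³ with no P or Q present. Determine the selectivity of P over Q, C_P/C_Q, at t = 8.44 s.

The intermediate concentration in a first-order A→B→C sequence is C_P = k₁C_{A0}(e^(−k₁t) − e^(−k₂t))/(k₂−k₁).
e^(−k₁t) = e^(−0.0899×8.44) = e^(−0.7588) = 0.4682; e^(−k₂t) = e^(−4.760) = 0.008564.
C_P = 0.0899×1.36/(0.564−0.0899) × (0.4682−0.008564) = 0.2579×0.4597 = 0.1185 mol/dm³.
C_A = C_{A0}e^(−k₁t) = 0.6368 mol/dm³, so C_Q = C_{A0}−C_A−C_P = 0.6046 mol/dm³; C_P/C_Q = 0.196.

0.196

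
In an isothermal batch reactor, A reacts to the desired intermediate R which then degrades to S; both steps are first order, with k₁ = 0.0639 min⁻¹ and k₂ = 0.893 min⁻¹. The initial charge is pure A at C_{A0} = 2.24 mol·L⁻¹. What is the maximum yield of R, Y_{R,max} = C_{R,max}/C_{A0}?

At the optimum, C_{R,max}/C_{A0} = (k₁/k₂)^[k₂/(k₂−k₁)].
= (0.0639/0.893)^(0.893/(0.893−0.0639)) = (0.07156)^(1.077) = 0.05839.

0.0584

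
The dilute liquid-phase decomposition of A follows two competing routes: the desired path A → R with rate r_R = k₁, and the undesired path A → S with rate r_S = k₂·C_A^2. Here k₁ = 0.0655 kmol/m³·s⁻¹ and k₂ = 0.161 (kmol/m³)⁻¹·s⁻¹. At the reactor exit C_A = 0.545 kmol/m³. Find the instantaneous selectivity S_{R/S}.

S_{R/S} = r_R/r_S = (k₁)/(k₂·C_A^2) = (k₁/k₂)·C_A^-2.
= (0.0655) / (0.161×0.5450^2) = 0.06550/0.04782 = 1.37.
The undesired path is higher order in A, so low C_A (CSTR or dilute feed) favours R.

1.37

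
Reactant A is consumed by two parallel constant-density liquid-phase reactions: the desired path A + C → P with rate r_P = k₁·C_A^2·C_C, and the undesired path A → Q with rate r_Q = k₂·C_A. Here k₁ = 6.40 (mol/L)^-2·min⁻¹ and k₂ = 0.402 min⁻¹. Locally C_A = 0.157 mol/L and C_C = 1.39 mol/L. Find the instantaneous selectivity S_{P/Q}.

S_{P/Q} = r_P/r_Q = (k₁·C_A^2·C_C)/(k₂·C_A) = (k₁/k₂)·C_A·C_C.
= (6.40×0.1570^2×1.390) / (0.402×0.1570) = 0.2193/0.06311 = 3.47.
Since the desired path is higher order in A, keeping C_A high (PFR or concentrated feed) favours P.

3.47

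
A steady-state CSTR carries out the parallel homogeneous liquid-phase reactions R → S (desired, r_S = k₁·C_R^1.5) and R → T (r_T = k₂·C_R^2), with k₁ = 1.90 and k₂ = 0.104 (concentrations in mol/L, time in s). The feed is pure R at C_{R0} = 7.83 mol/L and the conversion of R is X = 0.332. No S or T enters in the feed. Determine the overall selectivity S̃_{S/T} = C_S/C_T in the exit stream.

Exit C_R = C_{R0}(1−X) = 7.83×0.668 = 5.230 mol/L.
Rates in a CSTR are evaluated at the outlet concentration: r_S = 1.90×5.230^1.5 = 22.73, r_T = 0.104×5.230^2 = 2.845.
Overall selectivity = C_S/C_T = r_Sτ/(r_Tτ) = r_S/r_T = 7.99.

7.99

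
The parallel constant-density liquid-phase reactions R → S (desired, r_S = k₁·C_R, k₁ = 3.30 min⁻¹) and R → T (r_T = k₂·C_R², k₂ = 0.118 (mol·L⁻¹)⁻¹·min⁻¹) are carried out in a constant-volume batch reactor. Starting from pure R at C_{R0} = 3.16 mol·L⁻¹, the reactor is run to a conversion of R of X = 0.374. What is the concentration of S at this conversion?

1.08 mol·L⁻¹

C_R = C_{R0}(1−X) = 1.978 mol·L⁻¹.
Along a PFR/batch, dC_S/dC_R = −r_S/(r_S+r_T) = −k₁/(k₁+k₂·C_R).
Integrating from C_{R0} to C_R: C_S = (3.30/0.118)·ln[(3.30+0.118·3.16)/(3.30+0.118·1.98)] = 27.97·ln(3.673/3.533) = 1.083 mol·L⁻¹.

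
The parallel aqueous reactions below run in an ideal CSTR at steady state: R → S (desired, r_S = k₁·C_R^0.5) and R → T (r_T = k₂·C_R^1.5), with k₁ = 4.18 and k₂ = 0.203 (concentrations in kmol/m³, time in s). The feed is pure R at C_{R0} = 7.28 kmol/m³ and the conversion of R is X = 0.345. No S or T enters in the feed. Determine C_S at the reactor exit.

2.04 kmol/m³

Exit C_R = C_{R0}(1−X) = 7.28×0.655 = 4.768 kmol/m³.
In a CSTR the entire volume is at exit conditions, so r_S = 4.18×4.768^0.5 = 9.128 and r_T = 0.203×4.768^1.5 = 2.114.
Fraction of consumed R going to S: r_S/(r_S+r_T) = 0.8120.
C_S = 0.8120·C_{R0}·X = 0.8120×7.28×0.345 = 2.04 kmol/m³.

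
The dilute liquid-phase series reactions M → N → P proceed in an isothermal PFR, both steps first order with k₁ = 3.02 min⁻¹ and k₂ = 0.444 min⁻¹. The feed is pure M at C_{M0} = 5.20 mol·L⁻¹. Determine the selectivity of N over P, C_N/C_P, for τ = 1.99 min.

0.934

For first-order series with pure M initially, C_N(τ) = k₁C_{M0}/(k₂−k₁)·(e^(−k₁τ) − e^(−k₂τ)).
e^(−k₁τ) = e^(−3.02×1.99) = e^(−6.010) = 0.002455; e^(−k₂τ) = e^(−0.8836) = 0.4133.
C_N = 3.02×5.20/(0.444−3.02) × (0.002455−0.4133) = (-6.096)×(-0.4109) = 2.505 mol·L⁻¹.
C_M = C_{M0}e^(−k₁τ) = 0.01276 mol·L⁻¹, so C_P = C_{M0}−C_M−C_N = 2.683 mol·L⁻¹; C_N/C_P = 0.934.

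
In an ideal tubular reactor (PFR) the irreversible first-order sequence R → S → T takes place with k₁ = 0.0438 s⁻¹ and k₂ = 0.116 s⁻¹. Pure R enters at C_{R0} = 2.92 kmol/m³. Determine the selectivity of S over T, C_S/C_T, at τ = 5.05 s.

For first-order series with pure R initially, C_S(τ) = k₁C_{R0}/(k₂−k₁)·(e^(−k₁τ) − e^(−k₂τ)).
e^(−k₁τ) = e^(−0.0438×5.05) = e^(−0.2212) = 0.8016; e^(−k₂τ) = e^(−0.5858) = 0.5567.
C_S = 0.0438×2.92/(0.116−0.0438) × (0.8016−0.5567) = 1.771×0.2449 = 0.4338 kmol/m³.
C_R = C_{R0}e^(−k₁τ) = 2.341 kmol/m³, so C_T = C_{R0}−C_R−C_S = 0.1456 kmol/m³; C_S/C_T = 2.98.

2.98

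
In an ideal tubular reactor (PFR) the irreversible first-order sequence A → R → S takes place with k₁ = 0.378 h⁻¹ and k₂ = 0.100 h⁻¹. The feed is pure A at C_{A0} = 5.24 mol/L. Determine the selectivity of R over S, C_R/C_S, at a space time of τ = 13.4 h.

Solving the coupled first-order balances gives C_R(τ) = [k₁/(k₂−k₁)]·C_{A0}·(e^(−k₁τ) − e^(−k₂τ)).
e^(−k₁τ) = e^(−0.378×13.4) = e^(−5.065) = 0.006313; e^(−k₂τ) = e^(−1.340) = 0.2618.
C_R = 0.378×5.24/(0.100−0.378) × (0.006313−0.2618) = (-7.125)×(-0.2555) = 1.821 mol/L.
C_A = C_{A0}e^(−k₁τ) = 0.03308 mol/L, so C_S = C_{A0}−C_A−C_R = 3.386 mol/L; C_R/C_S = 0.538.

0.538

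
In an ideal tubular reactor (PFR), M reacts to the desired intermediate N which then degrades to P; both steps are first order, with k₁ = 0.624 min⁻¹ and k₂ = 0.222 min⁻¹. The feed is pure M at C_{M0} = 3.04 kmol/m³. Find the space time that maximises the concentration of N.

2.57 min

For first-order series the maximum of C_N occurs at τ_opt = ln(k₂/k₁)/(k₂−k₁).
= ln(0.222/0.624)/(0.222−0.624) = ln(0.3558)/-0.4020 = -1.033/-0.4020 = 2.57 min.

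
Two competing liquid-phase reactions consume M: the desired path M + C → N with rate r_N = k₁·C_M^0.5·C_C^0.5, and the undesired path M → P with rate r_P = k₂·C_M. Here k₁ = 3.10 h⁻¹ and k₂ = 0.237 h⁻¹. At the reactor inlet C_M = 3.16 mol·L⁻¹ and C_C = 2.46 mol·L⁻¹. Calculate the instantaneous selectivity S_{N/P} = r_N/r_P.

11.5

S_{N/P} = r_N/r_P = (k₁·C_M^0.5·C_C^0.5)/(k₂·C_M) = (k₁/k₂)·C_M^-0.5·C_C^0.5.
= (3.10×3.160^0.5×2.460^0.5) / (0.237×3.160) = 8.643/0.7489 = 11.5.
The undesired path is higher order in M, so low C_M (CSTR or dilute feed) favours N.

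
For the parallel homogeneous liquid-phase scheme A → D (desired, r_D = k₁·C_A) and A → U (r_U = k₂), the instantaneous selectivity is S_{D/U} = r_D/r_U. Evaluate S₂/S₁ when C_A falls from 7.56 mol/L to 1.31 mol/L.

0.173

S_{D/U} = (k₁/k₂)·C_A, so S₂/S₁ = (C_{A,2}/C_{A,1}).
= 1.31/7.56 = 0.173.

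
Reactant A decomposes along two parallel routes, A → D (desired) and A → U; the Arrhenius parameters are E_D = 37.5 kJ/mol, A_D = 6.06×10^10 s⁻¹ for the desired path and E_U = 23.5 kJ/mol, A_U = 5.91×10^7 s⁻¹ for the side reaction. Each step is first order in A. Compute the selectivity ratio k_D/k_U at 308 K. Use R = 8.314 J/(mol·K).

4.33

With equal orders, S_{D/U} = k_D/k_U = (A_D/A_U)·exp[(E_U−E_D)/(RT)].
(E_U−E_D)/(RT) = (23.5−37.5)×10³/(8.314×308) = -14000/2561 = -5.467.
k_D/k_U = (6.06×10^10/5.91×10^7)·exp(-5.467) = 1025 × 0.004223 = 4.33.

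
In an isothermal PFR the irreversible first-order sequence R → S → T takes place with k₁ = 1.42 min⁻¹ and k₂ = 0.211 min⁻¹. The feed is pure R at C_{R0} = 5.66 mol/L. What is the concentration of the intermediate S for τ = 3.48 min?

3.14 mol/L

Solving the coupled first-order balances gives C_S(τ) = [k₁/(k₂−k₁)]·C_{R0}·(e^(−k₁τ) − e^(−k₂τ)).
e^(−k₁τ) = e^(−1.42×3.48) = e^(−4.942) = 0.007143; e^(−k₂τ) = e^(−0.7343) = 0.4799.
C_S = 1.42×5.66/(0.211−1.42) × (0.007143−0.4799) = (-6.648)×(-0.4727) = 3.142 mol/L.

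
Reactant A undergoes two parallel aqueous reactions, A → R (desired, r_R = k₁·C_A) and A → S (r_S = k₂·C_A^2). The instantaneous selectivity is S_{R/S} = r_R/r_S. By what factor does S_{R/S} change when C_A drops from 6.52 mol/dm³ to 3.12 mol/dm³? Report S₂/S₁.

2.09

S_{R/S} = (k₁/k₂)·C_A⁻¹, so S₂/S₁ = (C_{A,2}/C_{A,1})⁻¹.
= 6.52/3.12 = 2.09.
Selectivity toward R rises as C_A falls — low-concentration operation is favoured.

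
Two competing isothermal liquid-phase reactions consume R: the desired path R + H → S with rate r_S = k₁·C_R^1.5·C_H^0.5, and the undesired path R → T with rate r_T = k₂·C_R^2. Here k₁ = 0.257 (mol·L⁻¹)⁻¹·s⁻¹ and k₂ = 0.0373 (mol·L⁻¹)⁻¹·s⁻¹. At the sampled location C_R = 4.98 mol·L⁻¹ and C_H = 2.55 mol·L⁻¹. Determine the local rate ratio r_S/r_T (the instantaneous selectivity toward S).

S_{S/T} = r_S/r_T = (k₁·C_R^1.5·C_H^0.5)/(k₂·C_R^2) = (k₁/k₂)·C_R^-0.5·C_H^0.5.
= (0.257×4.980^1.5×2.550^0.5) / (0.0373×4.980^2) = 4.561/0.9251 = 4.93.
The undesired path is higher order in R, so low C_R (CSTR or dilute feed) favours S.

4.93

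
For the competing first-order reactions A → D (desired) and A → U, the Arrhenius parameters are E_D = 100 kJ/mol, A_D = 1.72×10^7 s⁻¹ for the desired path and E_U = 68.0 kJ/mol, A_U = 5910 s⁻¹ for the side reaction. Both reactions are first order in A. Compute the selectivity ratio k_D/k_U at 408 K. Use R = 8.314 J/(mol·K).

0.233

k_D/k_U = (A_D/A_U)·exp[−(E_D−E_U)/(RT)] = (A_D/A_U)·exp[(E_U−E_D)/(RT)].
(E_U−E_D)/(RT) = (68.0−100)×10³/(8.314×408) = -32000/3392 = -9.434.
k_D/k_U = (1.72×10^7/5910)·exp(-9.434) = 2910 × 7.999×10^-5 = 0.233.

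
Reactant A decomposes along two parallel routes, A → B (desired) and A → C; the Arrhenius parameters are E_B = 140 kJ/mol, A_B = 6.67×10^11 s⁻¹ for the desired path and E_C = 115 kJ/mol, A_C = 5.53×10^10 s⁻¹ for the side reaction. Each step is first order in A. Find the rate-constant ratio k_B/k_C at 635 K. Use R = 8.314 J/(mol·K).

0.106

Since both paths have the same order in A, the concentration cancels and S_{B/C} = k_B/k_C = (A_B/A_C)·exp[(E_C−E_B)/(RT)].
(E_C−E_B)/(RT) = (115−140)×10³/(8.314×635) = -25000/5279 = -4.735.
k_B/k_C = (6.67×10^11/5.53×10^10)·exp(-4.735) = 12.06 × 0.008779 = 0.106.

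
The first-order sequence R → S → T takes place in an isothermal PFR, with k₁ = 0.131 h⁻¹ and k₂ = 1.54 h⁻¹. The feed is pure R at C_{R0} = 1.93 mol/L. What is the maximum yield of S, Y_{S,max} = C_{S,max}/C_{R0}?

0.0676

Evaluating C_S at τ_opt = ln(k₂/k₁)/(k₂−k₁) gives C_{S,max}/C_{R0} = (k₁/k₂)^[k₂/(k₂−k₁)].
= (0.131/1.54)^(1.54/(1.54−0.131)) = (0.08506)^(1.093) = 0.06765.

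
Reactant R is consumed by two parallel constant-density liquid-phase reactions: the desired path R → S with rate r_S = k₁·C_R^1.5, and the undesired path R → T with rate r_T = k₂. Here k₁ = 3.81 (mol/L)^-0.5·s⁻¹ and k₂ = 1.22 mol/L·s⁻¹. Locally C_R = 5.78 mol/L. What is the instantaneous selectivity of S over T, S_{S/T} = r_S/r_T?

S_{S/T} = r_S/r_T = (k₁·C_R^1.5)/(k₂) = (k₁/k₂)·C_R^1.5.
= (3.81×5.780^1.5) / (1.22) = 52.94/1.220 = 43.4.
Since the desired path is higher order in R, keeping C_R high (PFR or concentrated feed) favours S.

43.4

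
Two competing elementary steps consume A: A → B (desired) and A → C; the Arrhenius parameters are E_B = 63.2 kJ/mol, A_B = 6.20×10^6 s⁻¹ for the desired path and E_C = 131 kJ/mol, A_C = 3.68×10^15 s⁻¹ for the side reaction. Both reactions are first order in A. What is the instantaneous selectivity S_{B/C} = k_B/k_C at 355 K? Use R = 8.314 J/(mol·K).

Since both paths have the same order in A, the concentration cancels and S_{B/C} = k_B/k_C = (A_B/A_C)·exp[(E_C−E_B)/(RT)].
(E_C−E_B)/(RT) = (131−63.2)×10³/(8.314×355) = 67800/2951 = 22.97.
k_B/k_C = (6.20×10^6/3.68×10^15)·exp(22.97) = 1.685×10^-9 × 9.472×10^9 = 16.0.

16.0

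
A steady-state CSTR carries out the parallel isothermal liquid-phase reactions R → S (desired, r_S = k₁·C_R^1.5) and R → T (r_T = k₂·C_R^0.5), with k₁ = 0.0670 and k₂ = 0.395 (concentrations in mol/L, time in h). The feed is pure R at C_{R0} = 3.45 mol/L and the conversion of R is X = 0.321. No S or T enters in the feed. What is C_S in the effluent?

Exit C_R = C_{R0}(1−X) = 3.45×0.679 = 2.343 mol/L.
In a CSTR the entire volume is at exit conditions, so r_S = 0.0670×2.343^1.5 = 0.2402 and r_T = 0.395×2.343^0.5 = 0.6046.
Fraction of consumed R going to S: r_S/(r_S+r_T) = 0.2844.
C_S = 0.2844·C_{R0}·X = 0.2844×3.45×0.321 = 0.315 mol/L.

0.315 mol/L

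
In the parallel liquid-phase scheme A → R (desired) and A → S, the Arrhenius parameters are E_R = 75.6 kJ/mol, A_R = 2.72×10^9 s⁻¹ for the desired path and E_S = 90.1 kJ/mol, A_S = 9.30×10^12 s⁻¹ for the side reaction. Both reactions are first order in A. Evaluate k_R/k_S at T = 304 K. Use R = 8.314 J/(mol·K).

0.0907

With equal orders, S_{R/S} = k_R/k_S = (A_R/A_S)·exp[(E_S−E_R)/(RT)].
(E_S−E_R)/(RT) = (90.1−75.6)×10³/(8.314×304) = 14500/2527 = 5.737.
k_R/k_S = (2.72×10^9/9.30×10^12)·exp(5.737) = 2.925×10^-4 × 310.1 = 0.0907.
Since E_R < E_S, lowering the temperature improves selectivity toward R.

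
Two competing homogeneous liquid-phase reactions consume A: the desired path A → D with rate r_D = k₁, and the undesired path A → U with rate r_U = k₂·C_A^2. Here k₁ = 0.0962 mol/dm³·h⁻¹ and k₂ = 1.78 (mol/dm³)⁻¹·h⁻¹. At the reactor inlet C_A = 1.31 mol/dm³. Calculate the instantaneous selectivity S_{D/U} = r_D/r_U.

S_{D/U} = r_D/r_U = (k₁)/(k₂·C_A^2) = (k₁/k₂)·C_A^-2.
= (0.0962) / (1.78×1.310^2) = 0.09620/3.055 = 0.0315.
The undesired path is higher order in A, so low C_A (CSTR or dilute feed) favours D.

0.0315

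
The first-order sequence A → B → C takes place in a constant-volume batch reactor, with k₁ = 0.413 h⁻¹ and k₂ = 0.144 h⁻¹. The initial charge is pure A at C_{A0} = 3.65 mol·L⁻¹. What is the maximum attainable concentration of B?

2.08 mol·L⁻¹

At the optimum, C_{B,max}/C_{A0} = (k₁/k₂)^[k₂/(k₂−k₁)].
= (0.413/0.144)^(0.144/(0.144−0.413)) = (2.868)^(-0.5353) = 0.5689.
C_{B,max} = 0.5689×3.65 = 2.08 mol·L⁻¹.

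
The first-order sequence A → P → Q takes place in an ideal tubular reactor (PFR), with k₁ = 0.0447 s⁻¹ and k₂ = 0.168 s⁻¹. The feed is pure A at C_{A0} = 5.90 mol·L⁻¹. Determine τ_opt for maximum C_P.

10.7 s

Setting dC_P/dτ = 0 gives τ_opt = ln(k₂/k₁)/(k₂−k₁).
= ln(0.168/0.0447)/(0.168−0.0447) = ln(3.758)/0.1233 = 1.324/0.1233 = 10.7 s.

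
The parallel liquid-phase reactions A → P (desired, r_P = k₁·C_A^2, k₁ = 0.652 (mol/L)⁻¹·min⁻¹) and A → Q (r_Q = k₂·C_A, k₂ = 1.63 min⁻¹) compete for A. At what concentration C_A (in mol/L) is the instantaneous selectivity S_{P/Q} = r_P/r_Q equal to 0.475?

1.19 mol/L

S_{P/Q} = (k₁/k₂)·C_A ⇒ C_A = S·k₂/k₁.
= 0.475×1.63/0.652 = 1.19 mol/L.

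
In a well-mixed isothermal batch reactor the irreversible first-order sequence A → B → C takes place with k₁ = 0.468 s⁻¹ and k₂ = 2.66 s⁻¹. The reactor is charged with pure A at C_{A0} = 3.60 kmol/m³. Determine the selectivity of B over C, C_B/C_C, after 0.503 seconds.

The intermediate concentration in a first-order A→B→C sequence is C_B = k₁C_{A0}(e^(−k₁t) − e^(−k₂t))/(k₂−k₁).
e^(−k₁t) = e^(−0.468×0.503) = e^(−0.2354) = 0.7903; e^(−k₂t) = e^(−1.338) = 0.2624.
C_B = 0.468×3.60/(2.66−0.468) × (0.7903−0.2624) = 0.7686×0.5279 = 0.4057 kmol/m³.
C_A = C_{A0}e^(−k₁t) = 2.845 kmol/m³, so C_C = C_{A0}−C_A−C_B = 0.3494 kmol/m³; C_B/C_C = 1.16.

1.16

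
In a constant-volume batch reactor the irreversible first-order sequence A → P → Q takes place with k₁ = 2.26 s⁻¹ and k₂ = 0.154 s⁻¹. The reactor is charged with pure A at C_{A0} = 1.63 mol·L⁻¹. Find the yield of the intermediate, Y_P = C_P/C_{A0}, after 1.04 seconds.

The intermediate concentration in a first-order A→B→C sequence is C_P = k₁C_{A0}(e^(−k₁t) − e^(−k₂t))/(k₂−k₁).
e^(−k₁t) = e^(−2.26×1.04) = e^(−2.350) = 0.09533; e^(−k₂t) = e^(−0.1602) = 0.8520.
C_P = 2.26×1.63/(0.154−2.26) × (0.09533−0.8520) = (-1.749)×(-0.7567) = 1.324 mol·L⁻¹.
Y_P = C_P/C_{A0} = 1.324/1.63 = 0.812.

0.812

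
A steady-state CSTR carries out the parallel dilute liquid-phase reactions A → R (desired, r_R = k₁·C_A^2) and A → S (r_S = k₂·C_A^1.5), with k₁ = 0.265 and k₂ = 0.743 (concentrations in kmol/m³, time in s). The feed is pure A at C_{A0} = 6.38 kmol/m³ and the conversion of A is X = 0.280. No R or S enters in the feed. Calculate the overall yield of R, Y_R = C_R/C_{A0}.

Exit C_A = C_{A0}(1−X) = 6.38×0.720 = 4.594 kmol/m³.
In a CSTR the entire volume is at exit conditions, so r_R = 0.265×4.594^2 = 5.592 and r_S = 0.743×4.594^1.5 = 7.315.
Fraction of consumed A going to R: r_R/(r_R+r_S) = 0.4332.
C_R = 0.4332·C_{A0}·X = 0.4332×6.38×0.280 = 0.774 kmol/m³; Y_R = C_R/C_{A0} = 0.121.

0.121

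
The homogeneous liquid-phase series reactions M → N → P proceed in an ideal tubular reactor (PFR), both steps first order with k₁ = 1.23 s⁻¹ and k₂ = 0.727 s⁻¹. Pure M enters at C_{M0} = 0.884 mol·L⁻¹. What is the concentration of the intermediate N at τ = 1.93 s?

For first-order series with pure M initially, C_N(τ) = k₁C_{M0}/(k₂−k₁)·(e^(−k₁τ) − e^(−k₂τ)).
e^(−k₁τ) = e^(−1.23×1.93) = e^(−2.374) = 0.09312; e^(−k₂τ) = e^(−1.403) = 0.2458.
C_N = 1.23×0.884/(0.727−1.23) × (0.09312−0.2458) = (-2.162)×(-0.1527) = 0.3301 mol·L⁻¹.

0.330 mol·L⁻¹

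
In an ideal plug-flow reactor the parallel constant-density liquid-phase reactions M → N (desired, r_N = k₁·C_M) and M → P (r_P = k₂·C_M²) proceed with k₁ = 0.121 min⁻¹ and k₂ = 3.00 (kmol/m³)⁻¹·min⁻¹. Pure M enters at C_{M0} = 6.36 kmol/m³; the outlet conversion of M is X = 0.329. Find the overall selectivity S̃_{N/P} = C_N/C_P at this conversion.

C_M = C_{M0}(1−X) = 4.268 kmol/m³.
Along a PFR/batch, dC_N/dC_M = −r_N/(r_N+r_P) = −k₁/(k₁+k₂·C_M).
Integrating from C_{M0} to C_M: C_N = (0.121/3.00)·ln[(0.121+3.00·6.36)/(0.121+3.00·4.27)] = 0.04033·ln(19.20/12.92) = 0.01597 kmol/m³.
C_P = (C_{M0}−C_M)−C_N = 2.076 kmol/m³; S̃_{N/P} = 0.01597/2.076 = 0.00769.

0.00769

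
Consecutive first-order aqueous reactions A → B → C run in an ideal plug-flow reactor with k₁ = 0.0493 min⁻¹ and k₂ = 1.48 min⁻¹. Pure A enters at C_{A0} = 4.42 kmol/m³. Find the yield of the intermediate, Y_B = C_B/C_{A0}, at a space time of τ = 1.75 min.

0.0290

The intermediate concentration in a first-order A→B→C sequence is C_B = k₁C_{A0}(e^(−k₁τ) − e^(−k₂τ))/(k₂−k₁).
e^(−k₁τ) = e^(−0.0493×1.75) = e^(−0.08627) = 0.9173; e^(−k₂τ) = e^(−2.590) = 0.07502.
C_B = 0.0493×4.42/(1.48−0.0493) × (0.9173−0.07502) = 0.1523×0.8423 = 0.1283 kmol/m³.
Y_B = C_B/C_{A0} = 0.1283/4.42 = 0.0290.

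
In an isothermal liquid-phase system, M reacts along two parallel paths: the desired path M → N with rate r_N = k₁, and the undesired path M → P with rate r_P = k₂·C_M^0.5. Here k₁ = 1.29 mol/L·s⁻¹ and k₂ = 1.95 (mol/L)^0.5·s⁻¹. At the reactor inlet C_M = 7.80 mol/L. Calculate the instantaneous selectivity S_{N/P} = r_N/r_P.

S_{N/P} = r_N/r_P = (k₁)/(k₂·C_M^0.5) = (k₁/k₂)·C_M^-0.5.
= (1.29) / (1.95×7.800^0.5) = 1.290/5.446 = 0.237.

0.237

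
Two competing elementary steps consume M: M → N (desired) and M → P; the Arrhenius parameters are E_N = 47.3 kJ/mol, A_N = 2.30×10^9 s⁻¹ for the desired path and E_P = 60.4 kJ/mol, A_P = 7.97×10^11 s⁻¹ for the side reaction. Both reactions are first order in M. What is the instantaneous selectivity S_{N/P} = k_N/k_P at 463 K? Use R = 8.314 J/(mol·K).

With equal orders, S_{N/P} = k_N/k_P = (A_N/A_P)·exp[(E_P−E_N)/(RT)].
(E_P−E_N)/(RT) = (60.4−47.3)×10³/(8.314×463) = 13100/3849 = 3.403.
k_N/k_P = (2.30×10^9/7.97×10^11)·exp(3.403) = 0.002886 × 30.06 = 0.0867.

0.0867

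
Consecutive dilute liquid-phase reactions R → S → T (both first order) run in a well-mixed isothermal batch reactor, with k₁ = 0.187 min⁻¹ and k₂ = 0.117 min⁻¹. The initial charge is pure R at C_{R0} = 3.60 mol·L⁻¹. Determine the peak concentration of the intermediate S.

Evaluating C_S at t_opt = ln(k₂/k₁)/(k₂−k₁) gives C_{S,max}/C_{R0} = (k₁/k₂)^[k₂/(k₂−k₁)].
= (0.187/0.117)^(0.117/(0.117−0.187)) = (1.598)^(-1.671) = 0.4567.
C_{S,max} = 0.4567×3.60 = 1.64 mol·L⁻¹.

1.64 mol·L⁻¹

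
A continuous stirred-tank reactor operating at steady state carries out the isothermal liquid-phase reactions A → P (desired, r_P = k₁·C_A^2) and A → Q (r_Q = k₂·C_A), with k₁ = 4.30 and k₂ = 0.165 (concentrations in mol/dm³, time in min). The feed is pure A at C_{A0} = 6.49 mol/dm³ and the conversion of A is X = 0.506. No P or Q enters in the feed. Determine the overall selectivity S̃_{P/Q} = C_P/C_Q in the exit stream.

Exit C_A = C_{A0}(1−X) = 6.49×0.494 = 3.206 mol/dm³.
In a CSTR the entire volume is at exit conditions, so r_P = 4.30×3.206^2 = 44.20 and r_Q = 0.165×3.206 = 0.5290.
Overall selectivity = C_P/C_Q = r_Pτ/(r_Qτ) = r_P/r_Q = 83.6.

83.6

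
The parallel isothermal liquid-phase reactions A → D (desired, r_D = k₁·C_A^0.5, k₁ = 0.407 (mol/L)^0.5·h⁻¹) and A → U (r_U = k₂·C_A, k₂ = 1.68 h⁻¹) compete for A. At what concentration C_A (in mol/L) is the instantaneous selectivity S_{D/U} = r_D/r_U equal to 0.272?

S_{D/U} = (k₁/k₂)·C_A^-0.5 ⇒ C_A = (S·k₂/k₁)^(-2).
= (0.272×1.68/0.407)^(-2) = (1.123)^(-2) = 0.793 mol/L.

0.793 mol/L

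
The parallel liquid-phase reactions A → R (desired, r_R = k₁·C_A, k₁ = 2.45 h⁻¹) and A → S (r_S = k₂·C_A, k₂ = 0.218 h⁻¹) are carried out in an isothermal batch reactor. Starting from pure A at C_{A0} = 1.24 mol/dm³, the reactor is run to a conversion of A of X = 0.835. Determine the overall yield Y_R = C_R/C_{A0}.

0.767

C_A = C_{A0}(1−X) = 0.2046 mol/dm³.
Both paths are first order in A, so the instantaneous fraction to R is constant: dC_R/d(−C_A) = k₁/(k₁+k₂) = 0.9183.
C_R = 0.9183·(C_{A0}−C_A) = 0.9183×1.035 = 0.951 mol/dm³.
Y_R = C_R/C_{A0} = 0.9508/1.24 = 0.767.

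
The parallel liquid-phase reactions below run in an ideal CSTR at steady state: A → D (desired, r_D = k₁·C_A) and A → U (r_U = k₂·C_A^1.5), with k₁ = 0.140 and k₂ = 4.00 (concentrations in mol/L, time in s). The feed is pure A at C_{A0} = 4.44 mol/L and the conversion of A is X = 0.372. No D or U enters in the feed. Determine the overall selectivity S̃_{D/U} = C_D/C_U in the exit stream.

Exit C_A = C_{A0}(1−X) = 4.44×0.628 = 2.788 mol/L.
A CSTR operates uniformly at the exit composition, giving r_D = 0.3904 and r_U = 18.62 (each k·C_A^n at C_A = 2.788).
Overall selectivity = C_D/C_U = r_Dτ/(r_Uτ) = r_D/r_U = 0.0210.

0.0210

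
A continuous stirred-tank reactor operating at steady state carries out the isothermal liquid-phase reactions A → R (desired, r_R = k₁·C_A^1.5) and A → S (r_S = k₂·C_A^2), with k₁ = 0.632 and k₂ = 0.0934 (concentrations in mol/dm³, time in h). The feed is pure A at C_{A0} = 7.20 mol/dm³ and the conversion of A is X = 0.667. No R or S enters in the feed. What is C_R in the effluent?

Exit C_A = C_{A0}(1−X) = 7.20×0.333 = 2.398 mol/dm³.
Rates in a CSTR are evaluated at the outlet concentration: r_R = 0.632×2.398^1.5 = 2.346, r_S = 0.0934×2.398^2 = 0.5369.
Fraction of consumed A going to R: r_R/(r_R+r_S) = 0.8138.
C_R = 0.8138·C_{A0}·X = 0.8138×7.20×0.667 = 3.91 mol/dm³.

3.91 mol/dm³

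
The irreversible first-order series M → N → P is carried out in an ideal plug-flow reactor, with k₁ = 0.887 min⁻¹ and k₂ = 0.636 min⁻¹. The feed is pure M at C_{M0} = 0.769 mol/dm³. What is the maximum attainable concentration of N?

Evaluating C_N at τ_opt = ln(k₂/k₁)/(k₂−k₁) gives C_{N,max}/C_{M0} = (k₁/k₂)^[k₂/(k₂−k₁)].
= (0.887/0.636)^(0.636/(0.636−0.887)) = (1.395)^(-2.534) = 0.4305.
C_{N,max} = 0.4305×0.769 = 0.331 mol/dm³.

0.331 mol/dm³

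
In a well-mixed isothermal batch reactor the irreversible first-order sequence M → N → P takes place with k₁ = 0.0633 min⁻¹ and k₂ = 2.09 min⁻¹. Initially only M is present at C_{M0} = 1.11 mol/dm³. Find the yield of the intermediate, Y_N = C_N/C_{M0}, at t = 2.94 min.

0.0259

Solving the coupled first-order balances gives C_N(t) = [k₁/(k₂−k₁)]·C_{M0}·(e^(−k₁t) − e^(−k₂t)).
e^(−k₁t) = e^(−0.0633×2.94) = e^(−0.1861) = 0.8302; e^(−k₂t) = e^(−6.145) = 0.002145.
C_N = 0.0633×1.11/(2.09−0.0633) × (0.8302−0.002145) = 0.03467×0.8280 = 0.02871 mol/dm³.
Y_N = C_N/C_{M0} = 0.02871/1.11 = 0.0259.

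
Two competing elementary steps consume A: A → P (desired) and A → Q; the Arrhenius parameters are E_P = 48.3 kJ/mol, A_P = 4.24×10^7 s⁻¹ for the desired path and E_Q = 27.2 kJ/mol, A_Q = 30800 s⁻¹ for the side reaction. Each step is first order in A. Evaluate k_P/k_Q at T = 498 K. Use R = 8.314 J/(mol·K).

8.43

k_P/k_Q = (A_P/A_Q)·exp[−(E_P−E_Q)/(RT)] = (A_P/A_Q)·exp[(E_Q−E_P)/(RT)].
(E_Q−E_P)/(RT) = (27.2−48.3)×10³/(8.314×498) = -21100/4140 = -5.096.
k_P/k_Q = (4.24×10^7/30800)·exp(-5.096) = 1377 × 0.006120 = 8.43.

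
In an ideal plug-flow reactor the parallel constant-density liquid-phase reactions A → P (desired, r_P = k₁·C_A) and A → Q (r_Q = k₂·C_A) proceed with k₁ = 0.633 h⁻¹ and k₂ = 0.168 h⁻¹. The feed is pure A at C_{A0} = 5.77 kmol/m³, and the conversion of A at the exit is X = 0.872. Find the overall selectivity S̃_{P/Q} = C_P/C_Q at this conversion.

3.77

C_A = C_{A0}(1−X) = 0.7386 kmol/m³.
Both paths are first order in A, so the instantaneous fraction to P is constant: dC_P/d(−C_A) = k₁/(k₁+k₂) = 0.7903.
C_P = 0.7903·(C_{A0}−C_A) = 0.7903×5.031 = 3.98 kmol/m³.
C_Q = (C_{A0}−C_A)−C_P = 1.055 kmol/m³; S̃_{P/Q} = 3.976/1.055 = 3.77.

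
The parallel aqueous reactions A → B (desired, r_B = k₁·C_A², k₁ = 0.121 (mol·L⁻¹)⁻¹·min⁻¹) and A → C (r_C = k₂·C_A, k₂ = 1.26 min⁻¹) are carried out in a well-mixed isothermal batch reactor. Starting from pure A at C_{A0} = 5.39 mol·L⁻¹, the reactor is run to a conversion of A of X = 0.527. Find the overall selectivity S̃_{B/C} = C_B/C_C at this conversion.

C_A = C_{A0}(1−X) = 2.549 mol·L⁻¹.
Along a PFR/batch, dC_C/dC_A = −r_C/(r_B+r_C) = −k₂/(k₂+k₁·C_A).
Integrating from C_{A0} to C_A: C_C = (1.26/0.121)·ln[(1.26+0.121·5.39)/(1.26+0.121·2.55)] = 10.41·ln(1.912/1.568) = 2.063 mol·L⁻¹.
Then C_B = (C_{A0}−C_A) − C_C = 2.841 − 2.063 = 0.7773 mol·L⁻¹.
S̃_{B/C} = C_B/C_C = 0.7773/2.063 = 0.377.

0.377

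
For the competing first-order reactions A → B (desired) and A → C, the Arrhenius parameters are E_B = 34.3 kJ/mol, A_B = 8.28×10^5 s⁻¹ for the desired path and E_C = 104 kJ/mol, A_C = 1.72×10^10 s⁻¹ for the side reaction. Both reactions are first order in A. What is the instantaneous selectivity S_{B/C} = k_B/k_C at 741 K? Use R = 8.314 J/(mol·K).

3.94

With equal orders, S_{B/C} = k_B/k_C = (A_B/A_C)·exp[(E_C−E_B)/(RT)].
(E_C−E_B)/(RT) = (104−34.3)×10³/(8.314×741) = 69700/6161 = 11.31.
k_B/k_C = (8.28×10^5/1.72×10^10)·exp(11.31) = 4.814×10^-5 × 81936 = 3.94.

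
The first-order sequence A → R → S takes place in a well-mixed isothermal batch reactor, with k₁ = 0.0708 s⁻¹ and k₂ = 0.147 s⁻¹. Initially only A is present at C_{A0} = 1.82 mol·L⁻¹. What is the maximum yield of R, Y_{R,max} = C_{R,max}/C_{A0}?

Evaluating C_R at t_opt = ln(k₂/k₁)/(k₂−k₁) gives C_{R,max}/C_{A0} = (k₁/k₂)^[k₂/(k₂−k₁)].
= (0.0708/0.147)^(0.147/(0.147−0.0708)) = (0.4816)^(1.929) = 0.2443.

0.244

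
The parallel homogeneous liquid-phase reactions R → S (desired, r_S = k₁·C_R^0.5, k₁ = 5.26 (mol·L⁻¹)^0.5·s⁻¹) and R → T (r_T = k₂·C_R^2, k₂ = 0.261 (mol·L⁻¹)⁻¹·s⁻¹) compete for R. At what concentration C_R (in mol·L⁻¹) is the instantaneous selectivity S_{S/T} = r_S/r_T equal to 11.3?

1.47 mol·L⁻¹

S_{S/T} = (k₁/k₂)·C_R^-1.5 ⇒ C_R = (S·k₂/k₁)^(1/(-1.5)).
= (11.3×0.261/5.26)^(-0.6667) = (0.5607)^(-0.6667) = 1.47 mol·L⁻¹.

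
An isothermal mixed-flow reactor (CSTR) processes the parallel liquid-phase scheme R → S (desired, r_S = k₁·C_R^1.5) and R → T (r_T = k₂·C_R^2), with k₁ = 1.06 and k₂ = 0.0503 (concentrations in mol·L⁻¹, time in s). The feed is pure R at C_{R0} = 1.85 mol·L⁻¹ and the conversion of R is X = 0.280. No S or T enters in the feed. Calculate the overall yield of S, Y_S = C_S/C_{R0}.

Exit C_R = C_{R0}(1−X) = 1.85×0.720 = 1.332 mol·L⁻¹.
A CSTR operates uniformly at the exit composition, giving r_S = 1.630 and r_T = 0.08924 (each k·C_R^n at C_R = 1.332).
Fraction of consumed R going to S: r_S/(r_S+r_T) = 0.9481.
C_S = 0.9481·C_{R0}·X = 0.9481×1.85×0.280 = 0.491 mol·L⁻¹; Y_S = C_S/C_{R0} = 0.265.

0.265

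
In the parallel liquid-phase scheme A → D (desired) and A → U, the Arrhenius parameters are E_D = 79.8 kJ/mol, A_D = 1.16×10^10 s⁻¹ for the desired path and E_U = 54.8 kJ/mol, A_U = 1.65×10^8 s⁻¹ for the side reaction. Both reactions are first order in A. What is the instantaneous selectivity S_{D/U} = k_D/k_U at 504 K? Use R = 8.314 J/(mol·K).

With equal orders, S_{D/U} = k_D/k_U = (A_D/A_U)·exp[(E_U−E_D)/(RT)].
(E_U−E_D)/(RT) = (54.8−79.8)×10³/(8.314×504) = -25000/4190 = -5.966.
k_D/k_U = (1.16×10^10/1.65×10^8)·exp(-5.966) = 70.30 × 0.002564 = 0.180.

0.180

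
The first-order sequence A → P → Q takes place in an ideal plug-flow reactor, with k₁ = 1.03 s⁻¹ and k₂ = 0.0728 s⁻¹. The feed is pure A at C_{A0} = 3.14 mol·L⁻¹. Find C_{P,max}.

At the optimum, C_{P,max}/C_{A0} = (k₁/k₂)^[k₂/(k₂−k₁)].
= (1.03/0.0728)^(0.0728/(0.0728−1.03)) = (14.15)^(-0.07606) = 0.8175.
C_{P,max} = 0.8175×3.14 = 2.57 mol·L⁻¹.

2.57 mol·L⁻¹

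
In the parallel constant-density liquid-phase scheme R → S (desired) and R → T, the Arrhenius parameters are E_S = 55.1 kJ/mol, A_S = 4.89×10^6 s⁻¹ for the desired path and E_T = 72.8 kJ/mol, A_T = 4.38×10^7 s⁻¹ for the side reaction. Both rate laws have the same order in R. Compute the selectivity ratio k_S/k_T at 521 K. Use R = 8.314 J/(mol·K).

6.64

k_S/k_T = (A_S/A_T)·exp[−(E_S−E_T)/(RT)] = (A_S/A_T)·exp[(E_T−E_S)/(RT)].
(E_T−E_S)/(RT) = (72.8−55.1)×10³/(8.314×521) = 17700/4332 = 4.086.
k_S/k_T = (4.89×10^6/4.38×10^7)·exp(4.086) = 0.1116 × 59.52 = 6.64.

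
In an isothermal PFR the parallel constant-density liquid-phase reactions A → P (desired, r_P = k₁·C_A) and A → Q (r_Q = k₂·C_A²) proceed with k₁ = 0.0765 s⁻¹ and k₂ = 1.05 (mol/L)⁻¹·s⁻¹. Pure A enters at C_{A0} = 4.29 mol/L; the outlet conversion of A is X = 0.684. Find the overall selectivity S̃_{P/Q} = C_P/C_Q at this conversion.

0.0285

C_A = C_{A0}(1−X) = 1.356 mol/L.
Along a PFR/batch, dC_P/dC_A = −r_P/(r_P+r_Q) = −k₁/(k₁+k₂·C_A).
Integrating from C_{A0} to C_A: C_P = (0.0765/1.05)·ln[(0.0765+1.05·4.29)/(0.0765+1.05·1.36)] = 0.07286·ln(4.581/1.500) = 0.08135 mol/L.
C_Q = (C_{A0}−C_A)−C_P = 2.853 mol/L; S̃_{P/Q} = 0.08135/2.853 = 0.0285.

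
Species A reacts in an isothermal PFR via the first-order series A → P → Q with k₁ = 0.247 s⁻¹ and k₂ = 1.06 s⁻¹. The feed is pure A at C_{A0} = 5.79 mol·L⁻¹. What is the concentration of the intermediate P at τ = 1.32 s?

The intermediate concentration in a first-order A→B→C sequence is C_P = k₁C_{A0}(e^(−k₁τ) − e^(−k₂τ))/(k₂−k₁).
e^(−k₁τ) = e^(−0.247×1.32) = e^(−0.3260) = 0.7218; e^(−k₂τ) = e^(−1.399) = 0.2468.
C_P = 0.247×5.79/(1.06−0.247) × (0.7218−0.2468) = 1.759×0.4750 = 0.8355 mol·L⁻¹.

0.836 mol·L⁻¹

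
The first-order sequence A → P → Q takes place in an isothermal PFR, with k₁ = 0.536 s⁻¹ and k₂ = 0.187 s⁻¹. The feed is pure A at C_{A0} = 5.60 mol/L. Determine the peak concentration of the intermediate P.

3.19 mol/L

For a first-order series the maximum intermediate yield is C_{P,max}/C_{A0} = (k₁/k₂)^[k₂/(k₂−k₁)].
= (0.536/0.187)^(0.187/(0.187−0.536)) = (2.866)^(-0.5358) = 0.5688.
C_{P,max} = 0.5688×5.60 = 3.19 mol/L.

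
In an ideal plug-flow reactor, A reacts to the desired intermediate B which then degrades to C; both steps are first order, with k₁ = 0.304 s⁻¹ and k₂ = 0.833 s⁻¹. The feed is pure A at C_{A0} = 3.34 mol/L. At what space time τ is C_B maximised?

Setting dC_B/dτ = 0 gives τ_opt = ln(k₂/k₁)/(k₂−k₁).
= ln(0.833/0.304)/(0.833−0.304) = ln(2.740)/0.5290 = 1.008/0.5290 = 1.91 s.

1.91 s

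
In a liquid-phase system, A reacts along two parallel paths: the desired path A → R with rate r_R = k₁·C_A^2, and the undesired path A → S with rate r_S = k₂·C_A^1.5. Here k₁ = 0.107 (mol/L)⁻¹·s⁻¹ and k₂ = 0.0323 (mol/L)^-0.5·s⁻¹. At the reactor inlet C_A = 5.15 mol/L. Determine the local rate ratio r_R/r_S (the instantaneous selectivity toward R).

7.52

S_{R/S} = r_R/r_S = (k₁·C_A^2)/(k₂·C_A^1.5) = (k₁/k₂)·C_A^0.5.
= (0.107×5.150^2) / (0.0323×5.150^1.5) = 2.838/0.3775 = 7.52.
Since the desired path is higher order in A, keeping C_A high (PFR or concentrated feed) favours R.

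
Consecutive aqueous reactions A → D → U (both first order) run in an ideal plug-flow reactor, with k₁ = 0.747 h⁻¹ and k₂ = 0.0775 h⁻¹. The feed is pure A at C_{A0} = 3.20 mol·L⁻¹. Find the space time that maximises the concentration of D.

Setting dC_D/dτ = 0 gives τ_opt = ln(k₂/k₁)/(k₂−k₁).
= ln(0.0775/0.747)/(0.0775−0.747) = ln(0.1037)/-0.6695 = -2.266/-0.6695 = 3.38 h.

3.38 h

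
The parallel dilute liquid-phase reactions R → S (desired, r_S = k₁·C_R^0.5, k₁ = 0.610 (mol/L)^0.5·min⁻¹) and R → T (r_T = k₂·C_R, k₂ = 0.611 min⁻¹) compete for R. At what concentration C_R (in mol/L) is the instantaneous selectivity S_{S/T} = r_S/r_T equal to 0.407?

S_{S/T} = (k₁/k₂)·C_R^-0.5 ⇒ C_R = (S·k₂/k₁)^(-2).
= (0.407×0.611/0.610)^(-2) = (0.4077)^(-2) = 6.02 mol/L.

6.02 mol/L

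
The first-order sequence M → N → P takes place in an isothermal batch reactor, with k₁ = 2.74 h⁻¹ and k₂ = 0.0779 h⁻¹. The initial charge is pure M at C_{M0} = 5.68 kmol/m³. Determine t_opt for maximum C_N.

1.34 h

Setting dC_N/dt = 0 gives t_opt = ln(k₂/k₁)/(k₂−k₁).
= ln(0.0779/2.74)/(0.0779−2.74) = ln(0.02843)/-2.662 = -3.560/-2.662 = 1.34 h.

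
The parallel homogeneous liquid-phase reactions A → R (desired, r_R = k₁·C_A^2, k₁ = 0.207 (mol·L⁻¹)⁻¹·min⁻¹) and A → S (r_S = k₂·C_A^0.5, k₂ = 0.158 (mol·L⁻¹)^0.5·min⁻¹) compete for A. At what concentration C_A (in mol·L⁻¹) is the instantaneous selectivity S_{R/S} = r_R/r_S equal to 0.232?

0.315 mol·L⁻¹

S_{R/S} = (k₁/k₂)·C_A^1.5 ⇒ C_A = (S·k₂/k₁)^(1/1.5).
= (0.232×0.158/0.207)^(0.6667) = (0.1771)^(0.6667) = 0.315 mol·L⁻¹.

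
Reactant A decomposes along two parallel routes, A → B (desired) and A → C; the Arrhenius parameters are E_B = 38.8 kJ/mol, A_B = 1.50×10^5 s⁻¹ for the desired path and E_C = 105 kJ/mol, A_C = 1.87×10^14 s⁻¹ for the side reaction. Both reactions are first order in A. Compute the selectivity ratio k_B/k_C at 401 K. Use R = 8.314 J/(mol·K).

With equal orders, S_{B/C} = k_B/k_C = (A_B/A_C)·exp[(E_C−E_B)/(RT)].
(E_C−E_B)/(RT) = (105−38.8)×10³/(8.314×401) = 66200/3334 = 19.86.
k_B/k_C = (1.50×10^5/1.87×10^14)·exp(19.86) = 8.021×10^-10 × 4.203×10^8 = 0.337.
Since E_B < E_C, lowering the temperature improves selectivity toward B.

0.337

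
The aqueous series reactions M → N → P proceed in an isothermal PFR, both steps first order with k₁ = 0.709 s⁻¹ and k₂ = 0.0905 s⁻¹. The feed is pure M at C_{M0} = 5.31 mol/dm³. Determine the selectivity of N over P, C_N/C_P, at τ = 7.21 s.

For first-order series with pure M initially, C_N(τ) = k₁C_{M0}/(k₂−k₁)·(e^(−k₁τ) − e^(−k₂τ)).
e^(−k₁τ) = e^(−0.709×7.21) = e^(−5.112) = 0.006025; e^(−k₂τ) = e^(−0.6525) = 0.5207.
C_N = 0.709×5.31/(0.0905−0.709) × (0.006025−0.5207) = (-6.087)×(-0.5147) = 3.133 mol/dm³.
C_M = C_{M0}e^(−k₁τ) = 0.03199 mol/dm³, so C_P = C_{M0}−C_M−C_N = 2.145 mol/dm³; C_N/C_P = 1.46.

1.46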